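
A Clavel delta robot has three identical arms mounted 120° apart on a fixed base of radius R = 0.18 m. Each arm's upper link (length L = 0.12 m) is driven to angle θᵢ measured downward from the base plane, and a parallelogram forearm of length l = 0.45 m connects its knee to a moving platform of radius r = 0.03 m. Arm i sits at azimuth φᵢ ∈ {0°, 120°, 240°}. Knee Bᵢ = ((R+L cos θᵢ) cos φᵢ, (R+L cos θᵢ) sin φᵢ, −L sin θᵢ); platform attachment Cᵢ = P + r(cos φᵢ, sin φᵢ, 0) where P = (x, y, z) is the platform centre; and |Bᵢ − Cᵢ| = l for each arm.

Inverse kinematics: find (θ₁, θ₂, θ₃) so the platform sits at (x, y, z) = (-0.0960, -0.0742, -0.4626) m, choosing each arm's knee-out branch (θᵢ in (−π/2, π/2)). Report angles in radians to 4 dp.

θ₁ = 1.3085, θ₂ = 0.9593, θ₃ = 0.3489

rotate P by −φ1: (-0.0960, -0.0742, -0.4626)
  A cos θ + B sin θ = C:  0.2460·cos θ + -0.4626·sin θ = -0.3830
  θ1 = atan2(B,A) + arccos(C/0.5239) = 1.3085
φ2=120.0° → target in arm frame (-0.0163, 0.1202)
  e−x'=0.1663;  (l²−L²−(e−x')²−y'²−z²)/2L = -0.2833
  θ2 = atan2(B,A) + arccos(C/0.4916) = 0.9593
arm 3 (φ=240.0°): x'=0.1123, y'=-0.0460
  A cos θ + B sin θ = C:  0.0377·cos θ + -0.4626·sin θ = -0.1227
  γ=atan2(-0.4626,0.0377)=-1.4894;  ψ=arccos(-0.2643)=1.8383;  θ3=γ+ψ≈0.3489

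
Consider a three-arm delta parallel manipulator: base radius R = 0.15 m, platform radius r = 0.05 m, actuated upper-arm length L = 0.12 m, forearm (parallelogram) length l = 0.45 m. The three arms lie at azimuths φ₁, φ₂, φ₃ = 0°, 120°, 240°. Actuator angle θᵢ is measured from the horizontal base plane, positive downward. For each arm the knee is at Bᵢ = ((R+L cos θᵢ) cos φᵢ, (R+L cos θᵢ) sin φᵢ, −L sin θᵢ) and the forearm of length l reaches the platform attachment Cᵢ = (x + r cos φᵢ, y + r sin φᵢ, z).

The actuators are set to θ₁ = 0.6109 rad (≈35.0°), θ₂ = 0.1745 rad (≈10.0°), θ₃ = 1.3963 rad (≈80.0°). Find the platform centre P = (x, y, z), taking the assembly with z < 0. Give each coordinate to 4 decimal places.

(0.0391, 0.1874, -0.4457)

φ1=0.0°: virtual centre (0.1983, 0.0000, -0.0688), radius l
φ2=120.0°: virtual centre (-0.1091, 0.1889, -0.0208), radius l
φ3=240.0°: virtual centre (-0.0604, -0.1046, -0.1182), radius l
subtract pairs → two planes through P
[-0.6148 0.3779 0.0960]·P = 0.0040;  [-0.5174 -0.2093 -0.0987]·P = -0.0155
Cramer: x(z) = 0.0155-0.0531z;  y(z) = 0.0357-0.3404z
sphere 1 gives Az²+Bz+C=0 with A=1.1187, B=0.1327, C=-0.1631;  B²−4AC=0.7473;  roots -0.4457, 0.3270;  negative root z = -0.4457
x = 0.0391, y = 0.1874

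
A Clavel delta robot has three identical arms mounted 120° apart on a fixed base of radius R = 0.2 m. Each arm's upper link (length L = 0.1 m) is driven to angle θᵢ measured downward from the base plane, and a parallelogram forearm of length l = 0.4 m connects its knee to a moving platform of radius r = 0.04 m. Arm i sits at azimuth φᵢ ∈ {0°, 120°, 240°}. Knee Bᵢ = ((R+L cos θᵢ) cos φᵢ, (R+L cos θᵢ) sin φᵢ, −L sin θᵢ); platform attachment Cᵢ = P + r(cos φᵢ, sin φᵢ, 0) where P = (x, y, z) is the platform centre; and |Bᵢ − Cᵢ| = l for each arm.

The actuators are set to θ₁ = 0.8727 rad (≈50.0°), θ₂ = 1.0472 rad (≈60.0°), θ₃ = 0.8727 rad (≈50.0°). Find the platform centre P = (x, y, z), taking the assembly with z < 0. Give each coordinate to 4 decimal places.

(0.0100, -0.0173, -0.4139)

arm 1 at φ=0.0°: ρ1 = 0.2243;  centre 1 = (0.2243, 0.0000, -0.0766)
centre 2 = (0.2100·cos120.0°, 0.2100·sin120.0°, -0.0866) = (-0.1050, 0.1819, -0.0866)
centre 3 = (0.2243·cos240.0°, 0.2243·sin240.0°, -0.0766) = (-0.1121, -0.1942, -0.0766)
|centre ₂|²−|centre ₁|² = -0.0046;  |centre ₃|²−|centre ₁|² = 0.0000
linear system: -0.6586x+0.3637y = -0.0046−-0.0200z; -0.6728x+-0.3885y = 0.0000−0.0000z
det = 0.5005;  x = 0.0035+-0.0155z,  y = -0.0061+0.0269z
into |P−centre ₁|² = l²: 1.0010z² + 0.1597z + -0.1054 = 0;  Δ = 0.4474;  z = -0.4139 or 0.2543 → z<0 root = -0.4139
x = 0.0100, y = -0.0173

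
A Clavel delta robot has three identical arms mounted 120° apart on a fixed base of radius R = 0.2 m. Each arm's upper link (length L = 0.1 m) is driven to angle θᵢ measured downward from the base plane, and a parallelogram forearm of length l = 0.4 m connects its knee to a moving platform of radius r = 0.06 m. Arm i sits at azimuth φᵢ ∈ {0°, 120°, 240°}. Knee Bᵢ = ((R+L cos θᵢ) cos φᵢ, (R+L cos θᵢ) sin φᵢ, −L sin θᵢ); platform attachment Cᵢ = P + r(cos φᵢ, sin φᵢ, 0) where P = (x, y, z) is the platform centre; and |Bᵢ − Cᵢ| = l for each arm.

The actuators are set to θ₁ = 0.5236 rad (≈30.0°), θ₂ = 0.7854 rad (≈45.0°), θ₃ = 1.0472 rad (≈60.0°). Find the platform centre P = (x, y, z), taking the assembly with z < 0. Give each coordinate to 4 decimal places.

(0.0477, 0.0284, -0.4066)

φ1=0.0°: virtual centre (0.2266, 0.0000, -0.0500), radius l
φ2=120.0°: virtual centre (-0.1054, 0.1825, -0.0707), radius l
arm 3 at φ=240.0°: (R−r)+L cos θ3 = 0.1900;  centre 3 = (-0.0950, -0.1645, -0.0866)
eliminate P² terms by subtracting sphere 1 from 2 and 3
plane₁₂: -0.6639x+0.3650y+-0.0414z = -0.0044
Cramer: x(z) = 0.0115-0.0890z;  y(z) = 0.0087-0.0485z
sphere 1 gives Az²+Bz+C=0 with A=1.0103, B=0.1375, C=-0.1111;  B²−4AC=0.4681;  roots -0.4066, 0.2706;  negative root z = -0.4066
x = 0.0477, y = 0.0284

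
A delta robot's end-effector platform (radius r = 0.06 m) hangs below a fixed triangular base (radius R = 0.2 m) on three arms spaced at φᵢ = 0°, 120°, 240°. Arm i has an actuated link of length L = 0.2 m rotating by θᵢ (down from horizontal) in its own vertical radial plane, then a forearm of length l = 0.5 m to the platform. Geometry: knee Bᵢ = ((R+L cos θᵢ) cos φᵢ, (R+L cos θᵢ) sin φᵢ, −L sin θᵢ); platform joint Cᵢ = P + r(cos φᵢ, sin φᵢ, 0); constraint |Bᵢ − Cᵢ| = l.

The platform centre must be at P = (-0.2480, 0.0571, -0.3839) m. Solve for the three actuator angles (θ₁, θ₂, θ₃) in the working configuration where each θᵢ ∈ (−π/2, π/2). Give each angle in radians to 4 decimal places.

θ₁ = 1.2216, θ₂ = -0.2618, θ₃ = 0.1744

arm 1 (φ=0.0°): x'=-0.2480, y'=0.0571
  A=0.3880, B=-0.3839, C=(l²−L²−A²−y'²−z²)/(2L)=-0.2280
  γ=atan2(-0.3839,0.3880)=-0.7801;  ψ=arccos(-0.4176)=2.0016;  θ1=γ+ψ≈1.2216
φ2=120.0° → target in arm frame (0.1735, 0.1862)
  e−x'=-0.0335;  (l²−L²−(e−x')²−y'²−z²)/2L = 0.0671
  γ=atan2(-0.3839,-0.0335)=-1.6577;  ψ=arccos(0.1740)=1.3959;  θ2=γ+ψ≈-0.2618
arm 3 (φ=240.0°): x'=0.0745, y'=-0.2433
  A=0.0655, B=-0.3839, C=(l²−L²−A²−y'²−z²)/(2L)=-0.0022
  θ3 = atan2(B,A) + arccos(C/0.3894) = 0.1744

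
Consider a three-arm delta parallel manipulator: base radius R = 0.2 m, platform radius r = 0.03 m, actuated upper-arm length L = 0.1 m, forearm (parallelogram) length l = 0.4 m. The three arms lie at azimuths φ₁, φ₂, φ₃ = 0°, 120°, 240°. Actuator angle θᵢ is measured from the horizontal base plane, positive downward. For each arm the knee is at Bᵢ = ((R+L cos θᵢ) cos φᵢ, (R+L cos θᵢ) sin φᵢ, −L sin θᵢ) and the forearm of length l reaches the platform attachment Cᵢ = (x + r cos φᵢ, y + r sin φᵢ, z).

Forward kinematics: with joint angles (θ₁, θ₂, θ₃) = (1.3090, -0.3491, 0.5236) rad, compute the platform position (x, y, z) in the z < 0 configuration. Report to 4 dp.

(-0.1227, 0.0634, -0.3300)

O1 = (0.1959·cos0.0°, 0.1959·sin0.0°, -0.0966) = (0.1959, 0.0000, -0.0966)
φ2=120.0°: virtual centre (-0.1320, 0.2286, 0.0342), radius l
arm 3 at φ=240.0°: e+L cos θ3 = 0.2566;  O3 = (-0.1283, -0.2222, -0.0500)
eliminate P² terms by subtracting sphere 1 from 2 and 3
linear system: -0.6557x+0.4572y = 0.0231−0.2616z; -0.6484x+-0.4444y = 0.0206−0.0932z
det = 0.5879;  x = -0.0336+0.2702z,  y = 0.0025+-0.1846z
quadratic in z: (1.1071)z²+(0.0683)z+(-0.0980)=0, √Δ=0.6624 → z ∈ {-0.3300, 0.2683}; z = -0.3300 (taking z<0)
x = -0.1227, y = 0.0634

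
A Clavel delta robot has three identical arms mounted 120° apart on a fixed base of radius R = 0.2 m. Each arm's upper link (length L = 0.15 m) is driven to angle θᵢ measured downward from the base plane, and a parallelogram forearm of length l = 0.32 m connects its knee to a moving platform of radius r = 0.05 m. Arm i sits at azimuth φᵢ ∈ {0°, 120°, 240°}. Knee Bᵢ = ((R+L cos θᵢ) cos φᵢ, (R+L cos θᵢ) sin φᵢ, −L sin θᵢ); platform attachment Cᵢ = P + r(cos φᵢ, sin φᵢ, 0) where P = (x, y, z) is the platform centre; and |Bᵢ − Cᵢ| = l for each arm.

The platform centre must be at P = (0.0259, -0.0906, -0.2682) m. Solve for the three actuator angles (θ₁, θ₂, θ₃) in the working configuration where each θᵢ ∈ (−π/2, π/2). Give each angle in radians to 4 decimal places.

θ₁ = 0.6107, θ₂ = 1.2217, θ₃ = 0.3497

arm 1 (φ=0.0°): x'=0.0259, y'=-0.0906
  A cos θ + B sin θ = C:  0.1241·cos θ + -0.2682·sin θ = -0.0521
  √(A²+B²)=0.2955;  θ1 = -1.1374+1.7481 ≈ 0.6107
rotate P by −φ2: (-0.0914, 0.0229, -0.2682)
  e−x'=0.2414;  (l²−L²−(e−x')²−y'²−z²)/2L = -0.1694
  θ2 = atan2(B,A) + arccos(C/0.3608) = 1.2217
φ3=240.0° → target in arm frame (0.0655, 0.0677)
  A cos θ + B sin θ = C:  0.0845·cos θ + -0.2682·sin θ = -0.0125
  θ3 = atan2(B,A) + arccos(C/0.2812) = 0.3497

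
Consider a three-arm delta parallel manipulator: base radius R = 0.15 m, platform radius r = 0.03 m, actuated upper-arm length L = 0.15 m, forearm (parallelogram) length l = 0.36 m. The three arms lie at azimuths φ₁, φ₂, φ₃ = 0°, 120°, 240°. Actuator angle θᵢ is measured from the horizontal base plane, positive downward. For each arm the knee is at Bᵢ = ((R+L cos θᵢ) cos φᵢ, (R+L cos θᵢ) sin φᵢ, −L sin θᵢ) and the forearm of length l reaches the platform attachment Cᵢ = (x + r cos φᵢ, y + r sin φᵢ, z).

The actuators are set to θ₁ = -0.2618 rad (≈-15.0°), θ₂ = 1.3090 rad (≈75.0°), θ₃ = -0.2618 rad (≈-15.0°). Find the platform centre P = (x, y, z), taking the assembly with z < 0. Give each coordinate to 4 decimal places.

(0.0952, -0.1648, -0.2325)

φ1=0.0°: virtual centre (0.2649, 0.0000, 0.0388), radius l
φ2=120.0°: virtual centre (-0.0794, 0.1375, -0.1449), radius l
arm 3 at φ=240.0°: (R−r)+L cos θ3 = 0.2649;  O3 = (-0.1324, -0.2294, 0.0388)
eliminate P² terms by subtracting sphere 1 from 2 and 3
[-0.6886 0.2751 -0.3674]·P = -0.0255;  [-0.7947 -0.4588 0.0000]·P = 0.0000
Cramer: x(z) = 0.0218-0.3154z;  y(z) = -0.0378+0.5462z
sphere 1 gives Az²+Bz+C=0 with A=1.3978, B=0.0343, C=-0.0676;  B²−4AC=0.3791;  roots -0.2325, 0.2080;  negative root z = -0.2325
x = 0.0952, y = -0.1648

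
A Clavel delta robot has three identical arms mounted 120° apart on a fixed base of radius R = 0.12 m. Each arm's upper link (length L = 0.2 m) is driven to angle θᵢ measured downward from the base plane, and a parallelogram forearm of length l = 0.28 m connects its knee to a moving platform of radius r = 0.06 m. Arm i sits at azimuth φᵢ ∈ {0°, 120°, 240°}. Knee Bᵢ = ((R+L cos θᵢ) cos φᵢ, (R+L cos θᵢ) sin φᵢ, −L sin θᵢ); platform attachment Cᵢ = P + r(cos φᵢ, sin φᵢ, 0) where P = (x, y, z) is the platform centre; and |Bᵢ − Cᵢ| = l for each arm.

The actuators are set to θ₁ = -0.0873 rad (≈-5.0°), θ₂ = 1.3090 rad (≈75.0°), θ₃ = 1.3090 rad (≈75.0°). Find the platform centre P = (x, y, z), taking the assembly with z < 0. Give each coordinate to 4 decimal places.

S1 = (0.2592·cos0.0°, 0.2592·sin0.0°, 0.0174) = (0.2592, 0.0000, 0.0174)
S2 = (0.1118·cos120.0°, 0.1118·sin120.0°, -0.1932) = (-0.0559, 0.0968, -0.1932)
S3 = (0.1118·cos240.0°, 0.1118·sin240.0°, -0.1932) = (-0.0559, -0.0968, -0.1932)
|S₂|²−|S₁|² = -0.0177;  |S₃|²−|S₁|² = -0.0177
plane₁₂: -0.6302x+0.1936y+-0.4212z = -0.0177
det = 0.2440;  x = 0.0281+-0.6684z,  y = 0.0000+0.0000z
sphere 1 gives Az²+Bz+C=0 with A=1.4467, B=0.2741, C=-0.0247;  B²−4AC=0.2179;  roots -0.2561, 0.0666;  negative root z = -0.2561
x = 0.1992, y = 0.0000

(0.1992, 0.0000, -0.2561)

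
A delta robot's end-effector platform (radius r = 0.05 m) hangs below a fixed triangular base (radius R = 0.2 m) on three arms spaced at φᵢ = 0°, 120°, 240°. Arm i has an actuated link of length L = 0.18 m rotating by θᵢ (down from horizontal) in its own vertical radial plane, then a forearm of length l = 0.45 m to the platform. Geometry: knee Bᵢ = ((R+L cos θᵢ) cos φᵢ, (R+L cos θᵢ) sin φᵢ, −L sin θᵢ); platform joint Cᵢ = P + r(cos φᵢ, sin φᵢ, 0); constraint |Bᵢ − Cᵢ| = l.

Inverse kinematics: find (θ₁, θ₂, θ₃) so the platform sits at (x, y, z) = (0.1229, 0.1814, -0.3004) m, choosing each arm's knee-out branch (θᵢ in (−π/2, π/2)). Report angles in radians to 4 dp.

θ₁ = -0.3497, θ₂ = -0.1745, θ₃ = 1.2215

φ1=0.0° → target in arm frame (0.1229, 0.1814)
  A=0.0271, B=-0.3004, C=(l²−L²−A²−y'²−z²)/(2L)=0.1284
  γ=atan2(-0.3004,0.0271)=-1.4808;  ψ=arccos(0.4257)=1.1311;  θ1=γ+ψ≈-0.3497
φ2=120.0° → target in arm frame (0.0956, -0.1971)
  A cos θ + B sin θ = C:  0.0544·cos θ + -0.3004·sin θ = 0.1057
  θ2 = atan2(B,A) + arccos(C/0.3053) = -0.1745
φ3=240.0° → target in arm frame (-0.2185, 0.0157)
  e−x'=0.3685;  (l²−L²−(e−x')²−y'²−z²)/2L = -0.1562
  θ3 = atan2(B,A) + arccos(C/0.4755) = 1.2215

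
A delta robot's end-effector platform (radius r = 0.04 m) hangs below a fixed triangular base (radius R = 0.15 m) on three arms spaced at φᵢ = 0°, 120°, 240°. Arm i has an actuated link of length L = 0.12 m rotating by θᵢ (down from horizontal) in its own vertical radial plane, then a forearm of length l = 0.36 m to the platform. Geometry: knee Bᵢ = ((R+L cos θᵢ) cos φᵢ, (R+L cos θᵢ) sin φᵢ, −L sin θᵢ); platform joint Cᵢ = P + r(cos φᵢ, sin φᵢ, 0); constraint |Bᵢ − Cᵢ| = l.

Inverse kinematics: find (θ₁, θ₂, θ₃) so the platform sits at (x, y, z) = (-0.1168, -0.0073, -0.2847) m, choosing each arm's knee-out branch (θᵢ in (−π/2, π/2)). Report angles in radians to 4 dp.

θ₁ = 0.8726, θ₂ = -0.0873, θ₃ = -0.1749

arm 1 (φ=0.0°): x'=-0.1168, y'=-0.0073
  e−x'=0.2268;  (l²−L²−(e−x')²−y'²−z²)/2L = -0.0723
  θ1 = atan2(B,A) + arccos(C/0.3640) = 0.8726
arm 2 (φ=120.0°): x'=0.0521, y'=0.1048
  A cos θ + B sin θ = C:  0.0579·cos θ + -0.2847·sin θ = 0.0825
  θ2 = atan2(B,A) + arccos(C/0.2905) = -0.0873
arm 3 (φ=240.0°): x'=0.0647, y'=-0.0975
  e−x'=0.0453;  (l²−L²−(e−x')²−y'²−z²)/2L = 0.0941
  θ3 = atan2(B,A) + arccos(C/0.2883) = -0.1749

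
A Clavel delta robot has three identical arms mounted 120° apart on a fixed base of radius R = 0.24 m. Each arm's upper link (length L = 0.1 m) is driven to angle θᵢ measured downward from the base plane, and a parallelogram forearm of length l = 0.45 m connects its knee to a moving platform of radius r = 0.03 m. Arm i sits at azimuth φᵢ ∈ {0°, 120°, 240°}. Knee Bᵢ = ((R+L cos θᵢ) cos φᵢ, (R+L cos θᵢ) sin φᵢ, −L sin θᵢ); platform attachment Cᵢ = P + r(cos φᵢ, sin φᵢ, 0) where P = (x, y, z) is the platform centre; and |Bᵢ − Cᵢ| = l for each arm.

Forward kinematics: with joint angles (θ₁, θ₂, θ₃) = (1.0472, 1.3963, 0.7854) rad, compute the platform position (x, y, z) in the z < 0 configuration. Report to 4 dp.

arm 1 at φ=0.0°: ρ1 = 0.2600;  O1 = (0.2600, 0.0000, -0.0866)
φ2=120.0°: virtual centre (-0.1137, 0.1969, -0.0985), radius l
φ3=240.0°: virtual centre (-0.1404, -0.2431, -0.0707), radius l
subtract pairs → two planes through P
linear system: -0.7474x+0.3938y = -0.0137−-0.0238z; -0.8007x+-0.4862y = 0.0087−0.0318z
Cramer: x(z) = 0.0048+0.0014z;  y(z) = -0.0258+0.0630z
sphere 1 gives Az²+Bz+C=0 with A=1.0040, B=0.1692, C=-0.1292;  B²−4AC=0.5475;  roots -0.4528, 0.2842;  negative root z = -0.4528
x = 0.0041, y = -0.0543

(0.0041, -0.0543, -0.4528)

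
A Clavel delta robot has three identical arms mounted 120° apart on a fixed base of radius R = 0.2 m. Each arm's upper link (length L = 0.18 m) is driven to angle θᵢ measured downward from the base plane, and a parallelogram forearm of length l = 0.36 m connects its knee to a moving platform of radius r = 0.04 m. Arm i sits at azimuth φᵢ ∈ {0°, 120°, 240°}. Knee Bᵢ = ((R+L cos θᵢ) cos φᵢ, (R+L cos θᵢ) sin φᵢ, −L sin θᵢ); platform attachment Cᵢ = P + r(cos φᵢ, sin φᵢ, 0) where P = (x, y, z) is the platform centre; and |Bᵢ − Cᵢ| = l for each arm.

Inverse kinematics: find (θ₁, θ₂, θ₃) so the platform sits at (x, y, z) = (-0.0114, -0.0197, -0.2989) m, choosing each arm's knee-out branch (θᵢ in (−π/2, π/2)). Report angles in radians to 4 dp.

φ1=0.0° → target in arm frame (-0.0114, -0.0197)
  e−x'=0.1714;  (l²−L²−(e−x')²−y'²−z²)/2L = -0.0609
  √(A²+B²)=0.3446;  θ1 = -1.0501+1.7483 ≈ 0.6982
arm 2 (φ=120.0°): x'=-0.0114, y'=0.0197
  A=0.1714, B=-0.2989, C=(l²−L²−A²−y'²−z²)/(2L)=-0.0608
  γ=atan2(-0.2989,0.1714)=-1.0502;  ψ=arccos(-0.1765)=1.7482;  θ2=γ+ψ≈0.6980
rotate P by −φ3: (0.0228, 0.0000, -0.2989)
  A=0.1372, B=-0.2989, C=(l²−L²−A²−y'²−z²)/(2L)=-0.0305
  √(A²+B²)=0.3289;  θ3 = -1.1404+1.6636 ≈ 0.5233

θ₁ = 0.6982, θ₂ = 0.6980, θ₃ = 0.5233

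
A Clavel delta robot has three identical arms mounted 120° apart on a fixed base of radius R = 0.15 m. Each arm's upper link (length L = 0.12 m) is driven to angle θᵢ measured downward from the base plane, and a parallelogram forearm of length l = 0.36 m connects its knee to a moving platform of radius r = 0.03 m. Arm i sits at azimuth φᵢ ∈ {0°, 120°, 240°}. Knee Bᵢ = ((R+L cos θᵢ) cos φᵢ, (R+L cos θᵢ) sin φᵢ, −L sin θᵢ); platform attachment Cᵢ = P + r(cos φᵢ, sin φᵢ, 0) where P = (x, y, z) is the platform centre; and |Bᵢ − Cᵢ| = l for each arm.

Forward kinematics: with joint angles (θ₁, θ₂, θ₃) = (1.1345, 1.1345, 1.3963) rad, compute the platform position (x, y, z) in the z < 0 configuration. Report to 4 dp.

(0.0169, 0.0293, -0.4329)

φ1=0.0°: virtual centre (0.1707, 0.0000, -0.1088), radius l
S2 = (0.1707·cos120.0°, 0.1707·sin120.0°, -0.1088) = (-0.0854, 0.1478, -0.1088)
S3 = (0.1408·cos240.0°, 0.1408·sin240.0°, -0.1182) = (-0.0704, -0.1220, -0.1182)
subtract pairs → two planes through P
[-0.5121 0.2957 0.0000]·P = 0.0000;  [-0.4823 -0.2439 -0.0188]·P = -0.0072
Cramer: x(z) = 0.0079-0.0208z;  y(z) = 0.0137-0.0361z
into |P−S₁|² = l²: 1.0017z² + 0.2233z + -0.0911 = 0;  Δ = 0.4148;  z = -0.4329 or 0.2100 → z<0 root = -0.4329
x = 0.0169, y = 0.0293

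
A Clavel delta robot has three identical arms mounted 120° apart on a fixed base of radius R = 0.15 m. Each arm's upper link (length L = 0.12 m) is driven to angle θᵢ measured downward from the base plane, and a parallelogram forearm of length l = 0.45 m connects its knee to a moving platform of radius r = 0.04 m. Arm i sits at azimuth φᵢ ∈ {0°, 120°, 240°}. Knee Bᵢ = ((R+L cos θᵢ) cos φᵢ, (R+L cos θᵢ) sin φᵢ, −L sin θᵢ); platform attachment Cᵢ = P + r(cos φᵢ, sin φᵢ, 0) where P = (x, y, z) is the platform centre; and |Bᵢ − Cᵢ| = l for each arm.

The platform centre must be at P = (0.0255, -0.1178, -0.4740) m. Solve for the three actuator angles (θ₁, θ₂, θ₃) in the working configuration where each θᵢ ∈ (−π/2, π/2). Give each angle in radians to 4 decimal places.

φ1=0.0° → target in arm frame (0.0255, -0.1178)
  e−x'=0.0845;  (l²−L²−(e−x')²−y'²−z²)/2L = -0.2400
  √(A²+B²)=0.4815;  θ1 = -1.3944+2.0926 ≈ 0.6982
rotate P by −φ2: (-0.1148, 0.0368, -0.4740)
  e−x'=0.2248;  (l²−L²−(e−x')²−y'²−z²)/2L = -0.3686
  γ=atan2(-0.4740,0.2248)=-1.1280;  ψ=arccos(-0.7025)=2.3498;  θ2=γ+ψ≈1.2218
arm 3 (φ=240.0°): x'=0.0893, y'=0.0810
  A=0.0207, B=-0.4740, C=(l²−L²−A²−y'²−z²)/(2L)=-0.1815
  θ3 = atan2(B,A) + arccos(C/0.4745) = 0.4363

θ₁ = 0.6982, θ₂ = 1.2218, θ₃ = 0.4363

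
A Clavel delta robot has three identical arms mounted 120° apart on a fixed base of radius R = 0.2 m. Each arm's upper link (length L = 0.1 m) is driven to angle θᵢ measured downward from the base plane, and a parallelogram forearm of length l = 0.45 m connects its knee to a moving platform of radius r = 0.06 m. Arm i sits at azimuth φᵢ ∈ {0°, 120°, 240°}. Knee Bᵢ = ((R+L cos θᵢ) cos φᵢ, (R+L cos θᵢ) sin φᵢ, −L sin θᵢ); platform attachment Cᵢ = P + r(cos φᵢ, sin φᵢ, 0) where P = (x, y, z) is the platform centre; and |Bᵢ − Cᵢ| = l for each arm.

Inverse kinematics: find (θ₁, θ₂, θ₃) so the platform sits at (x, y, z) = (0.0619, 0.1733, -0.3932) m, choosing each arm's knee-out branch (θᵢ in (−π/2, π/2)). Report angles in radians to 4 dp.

φ1=0.0° → target in arm frame (0.0619, 0.1733)
  e−x'=0.0781;  (l²−L²−(e−x')²−y'²−z²)/2L = 0.0088
  γ=atan2(-0.3932,0.0781)=-1.3747;  ψ=arccos(0.0220)=1.5488;  θ1=γ+ψ≈0.1741
φ2=120.0° → target in arm frame (0.1191, -0.1403)
  A=0.0209, B=-0.3932, C=(l²−L²−A²−y'²−z²)/(2L)=0.0889
  γ=atan2(-0.3932,0.0209)=-1.5178;  ψ=arccos(0.2259)=1.3430;  θ2=γ+ψ≈-0.1748
arm 3 (φ=240.0°): x'=-0.1810, y'=-0.0330
  A cos θ + B sin θ = C:  0.3210·cos θ + -0.3932·sin θ = -0.3313
  √(A²+B²)=0.5076;  θ3 = -0.8861+2.2819 ≈ 1.3958

θ₁ = 0.1741, θ₂ = -0.1748, θ₃ = 1.3958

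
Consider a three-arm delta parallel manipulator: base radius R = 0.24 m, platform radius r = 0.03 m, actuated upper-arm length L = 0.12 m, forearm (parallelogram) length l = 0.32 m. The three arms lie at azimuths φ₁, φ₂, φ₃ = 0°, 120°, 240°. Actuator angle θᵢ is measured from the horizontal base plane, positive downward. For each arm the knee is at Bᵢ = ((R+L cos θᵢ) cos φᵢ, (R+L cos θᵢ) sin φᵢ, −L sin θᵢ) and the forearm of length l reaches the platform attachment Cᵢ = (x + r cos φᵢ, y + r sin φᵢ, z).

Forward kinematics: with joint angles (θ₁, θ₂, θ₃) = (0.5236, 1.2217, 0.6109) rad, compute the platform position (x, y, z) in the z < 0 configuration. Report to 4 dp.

(0.0322, -0.0453, -0.2049)

φ1=0.0°: virtual centre (0.3139, 0.0000, -0.0600), radius l
φ2=120.0°: virtual centre (-0.1255, 0.2174, -0.1128), radius l
arm 3 at φ=240.0°: (R−r)+L cos θ3 = 0.3083;  O3 = (-0.1541, -0.2670, -0.0688)
|O₂|²−|O₁|² = -0.0264;  |O₃|²−|O₁|² = -0.0024
[-0.8789 0.4348 -0.1055]·P = -0.0264;  [-0.9361 -0.5340 -0.0177]·P = -0.0024
Cramer: x(z) = 0.0173-0.0731z;  y(z) = -0.0258+0.0950z
into |P−O₁|² = l²: 1.0144z² + 0.1584z + -0.0101 = 0;  Δ = 0.0662;  z = -0.2049 or 0.0487 → z<0 root = -0.2049
x = 0.0322, y = -0.0453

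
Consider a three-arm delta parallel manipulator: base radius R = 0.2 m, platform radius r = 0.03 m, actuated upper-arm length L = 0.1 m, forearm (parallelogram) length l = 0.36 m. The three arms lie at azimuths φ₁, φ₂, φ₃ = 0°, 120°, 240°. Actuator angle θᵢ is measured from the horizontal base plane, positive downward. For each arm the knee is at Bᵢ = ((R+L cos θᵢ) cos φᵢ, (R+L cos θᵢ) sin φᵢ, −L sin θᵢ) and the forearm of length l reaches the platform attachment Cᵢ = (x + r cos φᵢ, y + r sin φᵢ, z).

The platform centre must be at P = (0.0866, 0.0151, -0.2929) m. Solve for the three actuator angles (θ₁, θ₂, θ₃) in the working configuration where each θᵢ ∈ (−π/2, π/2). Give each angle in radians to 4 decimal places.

θ₁ = -0.1750, θ₂ = 0.7852, θ₃ = 0.9595

φ1=0.0° → target in arm frame (0.0866, 0.0151)
  A cos θ + B sin θ = C:  0.0834·cos θ + -0.2929·sin θ = 0.1331
  √(A²+B²)=0.3045;  θ1 = -1.2934+1.1184 ≈ -0.1750
φ2=120.0° → target in arm frame (-0.0302, -0.0825)
  A=0.2002, B=-0.2929, C=(l²−L²−A²−y'²−z²)/(2L)=-0.0655
  θ2 = atan2(B,A) + arccos(C/0.3548) = 0.7852
φ3=240.0° → target in arm frame (-0.0564, 0.0674)
  A cos θ + B sin θ = C:  0.2264·cos θ + -0.2929·sin θ = -0.1099
  θ3 = atan2(B,A) + arccos(C/0.3702) = 0.9595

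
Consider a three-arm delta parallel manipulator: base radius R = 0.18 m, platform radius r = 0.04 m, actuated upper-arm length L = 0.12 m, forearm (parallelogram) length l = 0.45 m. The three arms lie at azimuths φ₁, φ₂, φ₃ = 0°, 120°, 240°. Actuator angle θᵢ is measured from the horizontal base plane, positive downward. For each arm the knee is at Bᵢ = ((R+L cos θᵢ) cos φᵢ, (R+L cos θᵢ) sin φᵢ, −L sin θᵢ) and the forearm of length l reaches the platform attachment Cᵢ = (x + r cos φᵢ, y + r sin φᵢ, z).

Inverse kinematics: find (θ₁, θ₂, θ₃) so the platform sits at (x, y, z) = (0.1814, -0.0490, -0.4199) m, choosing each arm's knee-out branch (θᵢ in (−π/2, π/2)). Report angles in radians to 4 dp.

rotate P by −φ1: (0.1814, -0.0490, -0.4199)
  A cos θ + B sin θ = C:  -0.0414·cos θ + -0.4199·sin θ = 0.0320
  √(A²+B²)=0.4219;  θ1 = -1.6691+1.4950 ≈ -0.1741
arm 2 (φ=120.0°): x'=-0.1331, y'=-0.1326
  A cos θ + B sin θ = C:  0.2731·cos θ + -0.4199·sin θ = -0.3350
  √(A²+B²)=0.5009;  θ2 = -0.9941+2.3034 ≈ 1.3093
φ3=240.0° → target in arm frame (-0.0483, 0.1816)
  A cos θ + B sin θ = C:  0.1883·cos θ + -0.4199·sin θ = -0.2360
  γ=atan2(-0.4199,0.1883)=-1.1493;  ψ=arccos(-0.5128)=2.1093;  θ3=γ+ψ≈0.9600

θ₁ = -0.1741, θ₂ = 1.3093, θ₃ = 0.9600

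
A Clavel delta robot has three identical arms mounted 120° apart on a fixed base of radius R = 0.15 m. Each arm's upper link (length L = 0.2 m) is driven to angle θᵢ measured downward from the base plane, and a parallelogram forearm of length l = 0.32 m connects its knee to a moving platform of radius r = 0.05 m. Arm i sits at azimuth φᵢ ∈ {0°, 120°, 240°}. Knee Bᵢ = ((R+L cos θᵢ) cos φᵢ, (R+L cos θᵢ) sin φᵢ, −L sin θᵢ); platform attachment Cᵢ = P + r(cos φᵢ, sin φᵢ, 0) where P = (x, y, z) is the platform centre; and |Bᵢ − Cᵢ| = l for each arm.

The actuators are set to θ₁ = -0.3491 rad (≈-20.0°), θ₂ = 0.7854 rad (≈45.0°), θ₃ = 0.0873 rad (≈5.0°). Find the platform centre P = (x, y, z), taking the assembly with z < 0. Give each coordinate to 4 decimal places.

(0.0594, -0.0554, -0.1486)

arm 1 at φ=0.0°: (R−r)+L cos θ1 = 0.2879;  S1 = (0.2879, 0.0000, 0.0684)
arm 2 at φ=120.0°: (R−r)+L cos θ2 = 0.2414;  S2 = (-0.1207, 0.2091, -0.1414)
arm 3 at φ=240.0°: (R−r)+L cos θ3 = 0.2992;  S3 = (-0.1496, -0.2591, -0.0174)
subtract pairs → two planes through P
linear system: -0.8173x+0.4182y = -0.0093−-0.4197z; -0.8751x+-0.5183y = 0.0023−-0.1717z
Cramer: x(z) = 0.0049-0.3664z;  y(z) = -0.0127+0.2874z
sphere 1 gives Az²+Bz+C=0 with A=1.2169, B=0.0633, C=-0.0175;  B²−4AC=0.0890;  roots -0.1486, 0.0965;  negative root z = -0.1486
x = 0.0594, y = -0.0554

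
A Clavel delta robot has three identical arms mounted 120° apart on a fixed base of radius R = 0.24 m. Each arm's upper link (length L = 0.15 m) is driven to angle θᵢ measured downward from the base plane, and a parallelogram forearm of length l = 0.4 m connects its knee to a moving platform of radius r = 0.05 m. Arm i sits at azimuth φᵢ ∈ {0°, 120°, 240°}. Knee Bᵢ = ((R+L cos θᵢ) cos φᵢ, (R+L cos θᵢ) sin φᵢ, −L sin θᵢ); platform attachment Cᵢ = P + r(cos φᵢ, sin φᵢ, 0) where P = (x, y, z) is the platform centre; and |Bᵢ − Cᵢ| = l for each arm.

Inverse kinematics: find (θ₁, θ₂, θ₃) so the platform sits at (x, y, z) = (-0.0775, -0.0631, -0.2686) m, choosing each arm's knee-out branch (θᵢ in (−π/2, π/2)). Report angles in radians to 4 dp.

θ₁ = 0.8730, θ₂ = 0.5234, θ₃ = -0.3485

φ1=0.0° → target in arm frame (-0.0775, -0.0631)
  e−x'=0.2675;  (l²−L²−(e−x')²−y'²−z²)/2L = -0.0339
  γ=atan2(-0.2686,0.2675)=-0.7875;  ψ=arccos(-0.0895)=1.6605;  θ1=γ+ψ≈0.8730
φ2=120.0° → target in arm frame (-0.0159, 0.0987)
  A=0.2059, B=-0.2686, C=(l²−L²−A²−y'²−z²)/(2L)=0.0441
  θ2 = atan2(B,A) + arccos(C/0.3384) = 0.5234
arm 3 (φ=240.0°): x'=0.0934, y'=-0.0356
  A cos θ + B sin θ = C:  0.0966·cos θ + -0.2686·sin θ = 0.1825
  θ3 = atan2(B,A) + arccos(C/0.2854) = -0.3485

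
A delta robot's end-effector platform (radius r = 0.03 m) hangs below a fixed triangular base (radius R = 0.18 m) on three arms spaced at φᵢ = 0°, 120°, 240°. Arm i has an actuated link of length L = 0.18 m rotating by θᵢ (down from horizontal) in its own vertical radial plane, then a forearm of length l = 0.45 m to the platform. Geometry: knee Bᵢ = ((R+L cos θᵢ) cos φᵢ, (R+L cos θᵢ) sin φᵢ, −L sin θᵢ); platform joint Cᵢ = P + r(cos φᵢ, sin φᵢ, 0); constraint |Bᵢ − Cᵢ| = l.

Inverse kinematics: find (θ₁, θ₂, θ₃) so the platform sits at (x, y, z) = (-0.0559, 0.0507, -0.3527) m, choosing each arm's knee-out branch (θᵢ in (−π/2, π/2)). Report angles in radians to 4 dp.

θ₁ = 0.5234, θ₂ = -0.0871, θ₃ = 0.3490

φ1=0.0° → target in arm frame (-0.0559, 0.0507)
  A cos θ + B sin θ = C:  0.2059·cos θ + -0.3527·sin θ = 0.0020
  γ=atan2(-0.3527,0.2059)=-1.0424;  ψ=arccos(0.0050)=1.5658;  θ1=γ+ψ≈0.5234
arm 2 (φ=120.0°): x'=0.0719, y'=0.0231
  A=0.0781, B=-0.3527, C=(l²−L²−A²−y'²−z²)/(2L)=0.1085
  γ=atan2(-0.3527,0.0781)=-1.3528;  ψ=arccos(0.3004)=1.2657;  θ2=γ+ψ≈-0.0871
φ3=240.0° → target in arm frame (-0.0160, -0.0738)
  A=0.1660, B=-0.3527, C=(l²−L²−A²−y'²−z²)/(2L)=0.0353
  θ3 = atan2(B,A) + arccos(C/0.3898) = 0.3490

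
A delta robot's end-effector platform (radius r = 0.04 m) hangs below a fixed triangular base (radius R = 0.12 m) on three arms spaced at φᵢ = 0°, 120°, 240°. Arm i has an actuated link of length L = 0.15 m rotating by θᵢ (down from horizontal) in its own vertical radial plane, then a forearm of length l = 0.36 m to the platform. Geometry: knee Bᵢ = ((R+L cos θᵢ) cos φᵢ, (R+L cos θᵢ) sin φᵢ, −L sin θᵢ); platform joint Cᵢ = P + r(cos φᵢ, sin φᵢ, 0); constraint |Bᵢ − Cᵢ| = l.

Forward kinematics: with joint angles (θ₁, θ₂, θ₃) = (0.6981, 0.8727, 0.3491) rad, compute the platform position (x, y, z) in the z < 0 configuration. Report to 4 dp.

(-0.0130, -0.0796, -0.3793)

centre 1 = (0.1949·cos0.0°, 0.1949·sin0.0°, -0.0964) = (0.1949, 0.0000, -0.0964)
centre 2 = (0.1764·cos120.0°, 0.1764·sin120.0°, -0.1149) = (-0.0882, 0.1528, -0.1149)
φ3=240.0°: virtual centre (-0.1105, -0.1914, -0.0513), radius l
subtract pairs → two planes through P
linear system: -0.5662x+0.3056y = -0.0030−-0.0370z; -0.6108x+-0.3827y = 0.0042−0.0902z
det = 0.4033;  x = -0.0003+0.0332z,  y = -0.0103+0.1827z
sphere 1 gives Az²+Bz+C=0 with A=1.0345, B=0.1761, C=-0.0821;  B²−4AC=0.3706;  roots -0.3793, 0.2091;  negative root z = -0.3793
x = -0.0130, y = -0.0796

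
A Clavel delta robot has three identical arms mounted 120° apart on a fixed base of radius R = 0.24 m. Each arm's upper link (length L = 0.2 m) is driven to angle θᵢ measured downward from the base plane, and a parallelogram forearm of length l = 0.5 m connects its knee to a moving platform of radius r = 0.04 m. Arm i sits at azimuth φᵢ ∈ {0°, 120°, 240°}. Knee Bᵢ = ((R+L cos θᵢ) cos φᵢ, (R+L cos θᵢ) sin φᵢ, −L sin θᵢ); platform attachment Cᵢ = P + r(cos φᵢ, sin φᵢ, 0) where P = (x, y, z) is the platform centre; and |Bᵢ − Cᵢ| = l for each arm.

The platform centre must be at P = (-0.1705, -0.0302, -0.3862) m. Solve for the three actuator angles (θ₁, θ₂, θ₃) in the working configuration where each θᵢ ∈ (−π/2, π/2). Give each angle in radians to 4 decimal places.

θ₁ = 1.1343, θ₂ = 0.2615, θ₃ = 0.0001

rotate P by −φ1: (-0.1705, -0.0302, -0.3862)
  A=0.3705, B=-0.3862, C=(l²−L²−A²−y'²−z²)/(2L)=-0.1933
  θ1 = atan2(B,A) + arccos(C/0.5352) = 1.1343
φ2=120.0° → target in arm frame (0.0591, 0.1628)
  A=0.1409, B=-0.3862, C=(l²−L²−A²−y'²−z²)/(2L)=0.0363
  √(A²+B²)=0.4111;  θ2 = -1.2210+1.4825 ≈ 0.2615
rotate P by −φ3: (0.1114, -0.1326, -0.3862)
  A cos θ + B sin θ = C:  0.0886·cos θ + -0.3862·sin θ = 0.0886
  θ3 = atan2(B,A) + arccos(C/0.3962) = 0.0001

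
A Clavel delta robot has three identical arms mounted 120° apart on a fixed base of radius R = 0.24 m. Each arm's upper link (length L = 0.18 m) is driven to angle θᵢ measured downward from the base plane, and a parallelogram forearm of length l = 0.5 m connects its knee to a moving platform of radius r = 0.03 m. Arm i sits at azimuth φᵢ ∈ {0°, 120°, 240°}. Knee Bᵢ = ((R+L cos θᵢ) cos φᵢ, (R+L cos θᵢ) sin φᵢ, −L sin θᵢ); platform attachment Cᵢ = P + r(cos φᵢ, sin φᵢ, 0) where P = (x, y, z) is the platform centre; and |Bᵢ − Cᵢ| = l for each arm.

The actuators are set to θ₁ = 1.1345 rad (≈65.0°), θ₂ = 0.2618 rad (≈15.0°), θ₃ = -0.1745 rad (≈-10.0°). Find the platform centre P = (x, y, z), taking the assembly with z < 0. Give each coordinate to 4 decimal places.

arm 1 at φ=0.0°: e+L cos θ1 = 0.2861;  O1 = (0.2861, 0.0000, -0.1631)
O2 = (0.3839·cos120.0°, 0.3839·sin120.0°, -0.0466) = (-0.1919, 0.3324, -0.0466)
O3 = (0.3873·cos240.0°, 0.3873·sin240.0°, 0.0313) = (-0.1936, -0.3354, 0.0313)
eliminate P² terms by subtracting sphere 1 from 2 and 3
plane₁₂: -0.9560x+0.6649y+0.2331z = 0.0411
det = 1.2791;  x = -0.0436+0.3243z,  y = -0.0010+0.1157z
into |P−O₁|² = l²: 1.1186z² + 0.1122z + -0.1147 = 0;  Δ = 0.5257;  z = -0.3743 or 0.2739 → z<0 root = -0.3743
x = -0.1650, y = -0.0443

(-0.1650, -0.0443, -0.3743)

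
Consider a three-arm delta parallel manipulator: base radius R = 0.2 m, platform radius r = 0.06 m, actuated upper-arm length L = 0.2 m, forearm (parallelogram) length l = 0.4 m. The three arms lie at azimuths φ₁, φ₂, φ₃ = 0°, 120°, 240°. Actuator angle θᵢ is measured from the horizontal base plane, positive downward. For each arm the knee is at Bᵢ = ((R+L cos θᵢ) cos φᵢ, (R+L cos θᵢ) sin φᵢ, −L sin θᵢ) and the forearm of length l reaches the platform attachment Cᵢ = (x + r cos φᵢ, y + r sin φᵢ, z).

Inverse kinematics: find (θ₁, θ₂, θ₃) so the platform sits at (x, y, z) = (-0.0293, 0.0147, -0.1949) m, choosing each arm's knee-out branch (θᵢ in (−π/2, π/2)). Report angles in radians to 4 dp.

θ₁ = 0.1747, θ₂ = -0.3493, θ₃ = -0.0881

φ1=0.0° → target in arm frame (-0.0293, 0.0147)
  A=0.1693, B=-0.1949, C=(l²−L²−A²−y'²−z²)/(2L)=0.1328
  γ=atan2(-0.1949,0.1693)=-0.8556;  ψ=arccos(0.5146)=1.0303;  θ1=γ+ψ≈0.1747
φ2=120.0° → target in arm frame (0.0274, 0.0180)
  A=0.1126, B=-0.1949, C=(l²−L²−A²−y'²−z²)/(2L)=0.1725
  γ=atan2(-0.1949,0.1126)=-1.0468;  ψ=arccos(0.7664)=0.6976;  θ2=γ+ψ≈-0.3493
φ3=240.0° → target in arm frame (0.0019, -0.0327)
  A=0.1381, B=-0.1949, C=(l²−L²−A²−y'²−z²)/(2L)=0.1547
  √(A²+B²)=0.2389;  θ3 = -0.9544+0.8663 ≈ -0.0881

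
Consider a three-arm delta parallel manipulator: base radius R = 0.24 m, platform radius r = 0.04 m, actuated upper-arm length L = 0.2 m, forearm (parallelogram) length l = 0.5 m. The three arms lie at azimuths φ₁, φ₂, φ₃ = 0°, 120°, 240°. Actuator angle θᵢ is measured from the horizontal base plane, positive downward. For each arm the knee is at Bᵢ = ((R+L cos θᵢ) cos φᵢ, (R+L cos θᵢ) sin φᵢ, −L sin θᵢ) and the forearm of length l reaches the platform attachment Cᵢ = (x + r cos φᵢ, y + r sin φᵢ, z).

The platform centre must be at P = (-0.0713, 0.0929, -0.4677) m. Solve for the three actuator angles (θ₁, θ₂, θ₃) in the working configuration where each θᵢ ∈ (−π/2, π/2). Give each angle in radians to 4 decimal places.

rotate P by −φ1: (-0.0713, 0.0929, -0.4677)
  e−x'=0.2713;  (l²−L²−(e−x')²−y'²−z²)/2L = -0.2274
  √(A²+B²)=0.5407;  θ1 = -1.0452+2.0050 ≈ 0.9598
φ2=120.0° → target in arm frame (0.1161, 0.0153)
  A cos θ + B sin θ = C:  0.0839·cos θ + -0.4677·sin θ = -0.0400
  γ=atan2(-0.4677,0.0839)=-1.3933;  ψ=arccos(-0.0843)=1.6552;  θ2=γ+ψ≈0.2619
φ3=240.0° → target in arm frame (-0.0448, -0.1082)
  A cos θ + B sin θ = C:  0.2448·cos θ + -0.4677·sin θ = -0.2009
  √(A²+B²)=0.5279;  θ3 = -1.0886+1.9613 ≈ 0.8727

θ₁ = 0.9598, θ₂ = 0.2619, θ₃ = 0.8727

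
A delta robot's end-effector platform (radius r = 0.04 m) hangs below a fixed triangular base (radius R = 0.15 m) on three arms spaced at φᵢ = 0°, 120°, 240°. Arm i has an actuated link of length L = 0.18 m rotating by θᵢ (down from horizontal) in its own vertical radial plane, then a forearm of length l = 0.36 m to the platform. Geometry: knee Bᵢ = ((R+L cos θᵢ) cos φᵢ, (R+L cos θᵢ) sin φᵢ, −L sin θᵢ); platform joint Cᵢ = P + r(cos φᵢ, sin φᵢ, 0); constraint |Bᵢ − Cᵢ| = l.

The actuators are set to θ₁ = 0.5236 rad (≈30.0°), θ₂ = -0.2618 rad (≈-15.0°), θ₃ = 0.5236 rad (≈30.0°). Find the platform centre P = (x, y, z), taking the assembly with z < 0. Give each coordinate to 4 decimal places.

arm 1 at φ=0.0°: (R−r)+L cos θ1 = 0.2659;  O1 = (0.2659, 0.0000, -0.0900)
arm 2 at φ=120.0°: (R−r)+L cos θ2 = 0.2839;  O2 = (-0.1419, 0.2458, 0.0466)
φ3=240.0°: virtual centre (-0.1329, -0.2303, -0.0900), radius l
eliminate P² terms by subtracting sphere 1 from 2 and 3
linear system: -0.8156x+0.4917y = 0.0040−0.2732z; -0.7977x+-0.4605y = 0.0000−0.0000z
det = 0.7678;  x = -0.0024+0.1638z,  y = 0.0041+-0.2838z
quadratic in z: (1.1074)z²+(0.0898)z+(-0.0495)=0, √Δ=0.4769 → z ∈ {-0.2558, 0.1748}; z = -0.2558 (taking z<0)
x = -0.0443, y = 0.0767

(-0.0443, 0.0767, -0.2558)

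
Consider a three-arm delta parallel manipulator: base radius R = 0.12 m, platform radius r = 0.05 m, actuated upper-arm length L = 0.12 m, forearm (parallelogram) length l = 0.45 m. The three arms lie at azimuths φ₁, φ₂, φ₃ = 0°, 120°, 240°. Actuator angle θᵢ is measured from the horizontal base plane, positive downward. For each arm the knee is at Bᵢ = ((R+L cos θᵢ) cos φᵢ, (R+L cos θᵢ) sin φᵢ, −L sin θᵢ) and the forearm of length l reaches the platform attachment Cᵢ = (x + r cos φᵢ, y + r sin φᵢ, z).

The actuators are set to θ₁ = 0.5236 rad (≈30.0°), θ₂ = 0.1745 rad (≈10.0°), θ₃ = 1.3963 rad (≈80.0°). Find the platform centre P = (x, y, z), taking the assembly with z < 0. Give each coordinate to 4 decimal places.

S1 = (0.1739·cos0.0°, 0.1739·sin0.0°, -0.0600) = (0.1739, 0.0000, -0.0600)
S2 = (0.1882·cos120.0°, 0.1882·sin120.0°, -0.0208) = (-0.0941, 0.1630, -0.0208)
φ3=240.0°: virtual centre (-0.0454, -0.0787, -0.1182), radius l
|S₂|²−|S₁|² = 0.0020;  |S₃|²−|S₁|² = -0.0116
linear system: -0.5360x+0.3259y = 0.0020−0.0783z; -0.4387x+-0.1573y = -0.0116−-0.1164z
Cramer: x(z) = 0.0153-0.1126z;  y(z) = 0.0313-0.4255z
sphere 1 gives Az²+Bz+C=0 with A=1.1938, B=0.1291, C=-0.1728;  B²−4AC=0.8416;  roots -0.4383, 0.3302;  negative root z = -0.4383
x = 0.0647, y = 0.2178

(0.0647, 0.2178, -0.4383)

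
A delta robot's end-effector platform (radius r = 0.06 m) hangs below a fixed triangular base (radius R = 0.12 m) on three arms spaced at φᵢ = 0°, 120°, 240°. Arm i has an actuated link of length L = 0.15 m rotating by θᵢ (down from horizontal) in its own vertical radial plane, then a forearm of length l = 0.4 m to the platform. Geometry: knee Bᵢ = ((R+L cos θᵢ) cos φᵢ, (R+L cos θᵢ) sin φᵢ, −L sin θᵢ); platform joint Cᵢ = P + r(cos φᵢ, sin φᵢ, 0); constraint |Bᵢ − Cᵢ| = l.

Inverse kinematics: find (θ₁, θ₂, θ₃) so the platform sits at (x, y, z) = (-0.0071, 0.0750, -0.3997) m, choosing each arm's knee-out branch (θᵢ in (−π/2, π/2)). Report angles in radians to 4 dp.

θ₁ = 0.4360, θ₂ = 0.1744, θ₃ = 0.6105

φ1=0.0° → target in arm frame (-0.0071, 0.0750)
  e−x'=0.0671;  (l²−L²−(e−x')²−y'²−z²)/2L = -0.1080
  γ=atan2(-0.3997,0.0671)=-1.4045;  ψ=arccos(-0.2664)=1.8404;  θ1=γ+ψ≈0.4360
arm 2 (φ=120.0°): x'=0.0685, y'=-0.0314
  A cos θ + B sin θ = C:  -0.0085·cos θ + -0.3997·sin θ = -0.0777
  γ=atan2(-0.3997,-0.0085)=-1.5921;  ψ=arccos(-0.1944)=1.7664;  θ2=γ+ψ≈0.1744
arm 3 (φ=240.0°): x'=-0.0614, y'=-0.0436
  A=0.1214, B=-0.3997, C=(l²−L²−A²−y'²−z²)/(2L)=-0.1297
  γ=atan2(-0.3997,0.1214)=-1.2759;  ψ=arccos(-0.3104)=1.8864;  θ3=γ+ψ≈0.6105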